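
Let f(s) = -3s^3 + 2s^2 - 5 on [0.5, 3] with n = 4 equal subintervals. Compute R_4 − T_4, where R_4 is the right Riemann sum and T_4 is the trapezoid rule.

-19.7265625

R_4 ≈ -77.25098.
T_4 ≈ -57.52441.
R_4 − T_4 = -19.7265625.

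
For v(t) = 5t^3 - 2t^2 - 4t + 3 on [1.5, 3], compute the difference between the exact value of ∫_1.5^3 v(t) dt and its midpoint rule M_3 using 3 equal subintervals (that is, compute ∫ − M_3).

Exact integral: ∫_1.5^3 v(t) dt = 70.171875.
M_3 = 69.1796875.
Error = 70.171875 − 69.1796875 = 0.9921875.

0.9921875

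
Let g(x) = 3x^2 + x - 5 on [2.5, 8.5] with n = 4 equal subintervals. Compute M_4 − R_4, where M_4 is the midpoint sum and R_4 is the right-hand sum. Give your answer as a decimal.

M_4 = 598.125.
R_4 = 761.25.
M_4 − R_4 = -163.125.

-163.125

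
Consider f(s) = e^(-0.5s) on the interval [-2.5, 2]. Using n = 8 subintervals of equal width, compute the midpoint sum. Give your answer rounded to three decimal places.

6.224

Δs = (2 − (-2.5))/8 = 0.5625.
Midpoints: -2.21875, -1.65625, -1.09375, -0.53125, 0.03125, 0.59375, 1.15625, 1.71875.
f(-2.21875) ≈ 3.032, f(-1.65625) ≈ 2.289, f(-1.09375) ≈ 1.728, f(-0.53125) ≈ 1.304, f(0.03125) ≈ 0.984, f(0.59375) ≈ 0.743, f(1.15625) ≈ 0.561, f(1.71875) ≈ 0.423.
Sum = Δs · [f(-2.21875) + f(-1.65625) + f(-1.09375) + ...].
Sum ≈ 6.224.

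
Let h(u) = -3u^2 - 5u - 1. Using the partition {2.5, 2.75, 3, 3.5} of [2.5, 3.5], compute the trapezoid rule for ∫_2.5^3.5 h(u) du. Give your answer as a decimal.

-43.328125

Subinterval widths: 0.25, 0.25, 0.5.
h(2.5) = -32.25, h(2.75) = -37.4375, h(3) = -43, h(3.5) = -55.25.
On each subinterval the trapezoid contributes (Δu_i/2)·[h(u_{i-1}) + h(u_i)].
Sum = -43.328125.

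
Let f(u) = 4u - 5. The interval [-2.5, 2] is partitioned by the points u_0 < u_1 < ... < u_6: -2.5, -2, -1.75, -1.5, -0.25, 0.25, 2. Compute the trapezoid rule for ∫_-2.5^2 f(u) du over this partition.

Subinterval widths: 0.5, 0.25, 0.25, 1.25, 0.5, 1.75.
f(-2.5) = -15, f(-2) = -13, f(-1.75) = -12, f(-1.5) = -11, f(-0.25) = -6, f(0.25) = -4, f(2) = 3.
On each subinterval the trapezoid contributes (Δu_i/2)·[f(u_{i-1}) + f(u_i)].
Sum = -27.

-27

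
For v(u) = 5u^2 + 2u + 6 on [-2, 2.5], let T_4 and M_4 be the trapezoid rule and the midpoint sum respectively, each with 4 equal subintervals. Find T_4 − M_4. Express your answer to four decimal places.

T_4 = 73.37109375.
M_4 ≈ 66.251953.
T_4 − M_4 ≈ 7.1191.

7.1191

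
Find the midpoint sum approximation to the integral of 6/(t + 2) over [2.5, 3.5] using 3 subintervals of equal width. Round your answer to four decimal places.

1.2036

Δt = (3.5 − 2.5)/3 = 1/3.
Midpoints: 8/3, 3, 10/3.
f(8/3) = 9/7, f(3) = 1.2, f(10/3) = 1.125.
Sum = Δt · [f(8/3) + f(3) + f(10/3)].
Sum ≈ 1.2036.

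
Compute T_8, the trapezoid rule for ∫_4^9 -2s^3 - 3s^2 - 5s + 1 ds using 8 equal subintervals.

Δs = (9 − 4)/8 = 0.625.
f(4) = -195, f(4.625) = -284.16015625, f(5.25) = -397.34375, f(5.875) = -537.48046875, f(6.5) = -707.5, f(7.125) = -910.33203125, f(7.75) = -1148.90625, f(8.375) = -1426.15234375, f(9) = -1745.
T_8 = (Δs/2)·[f(s_0) + 2f(s_1) + ... + 2f(s_{7}) + f(s_8)].
Sum = -3988.671875.

-3988.671875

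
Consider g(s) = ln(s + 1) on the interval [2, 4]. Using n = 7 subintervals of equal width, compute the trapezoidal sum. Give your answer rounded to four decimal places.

Δs = (4 − 2)/7 = 2/7.
g(2) ≈ 1.0986, g(16/7) ≈ 1.1896, g(18/7) ≈ 1.2730, g(20/7) ≈ 1.3499, g(22/7) ≈ 1.4214, g(24/7) ≈ 1.4881, g(26/7) ≈ 1.5506, g(4) ≈ 1.6094.
T_7 = (Δs/2)·[g(s_0) + 2g(s_1) + ... + 2g(s_{6}) + g(s_7)].
Sum ≈ 2.7504.

2.7504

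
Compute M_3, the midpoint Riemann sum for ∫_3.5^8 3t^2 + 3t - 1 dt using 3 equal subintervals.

Δt = (8 − 3.5)/3 = 1.5.
Midpoints: 4.25, 5.75, 7.25.
f(4.25) = 65.9375, f(5.75) = 115.4375, f(7.25) = 178.4375.
Sum = Δt · [f(4.25) + f(5.75) + f(7.25)].
Sum = 539.71875.

539.71875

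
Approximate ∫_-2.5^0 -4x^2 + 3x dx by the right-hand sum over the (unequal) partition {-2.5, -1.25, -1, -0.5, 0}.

-15.5

Subinterval widths: 1.25, 0.25, 0.5, 0.5.
Right endpoints: -1.25, -1, -0.5, 0.
f(-1.25) = -10, f(-1) = -7, f(-0.5) = -2.5, f(0) = 0.
Sum = Σ Δx_i · f(x_i).
Sum = -15.5.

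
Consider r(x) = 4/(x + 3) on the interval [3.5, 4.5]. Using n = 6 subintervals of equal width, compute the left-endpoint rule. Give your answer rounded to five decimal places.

0.57930

Δx = (4.5 − 3.5)/6 = 1/6.
Left endpoints: 3.5, 11/3, 23/6, 4, 25/6, 13/3.
r(3.5) = 8/13, r(11/3) = 0.6, r(23/6) = 24/41, r(4) = 4/7, r(25/6) = 24/43, r(13/3) = 6/11.
Sum = Δx · [r(3.5) + r(11/3) + r(23/6) + ...].
Sum ≈ 0.57930.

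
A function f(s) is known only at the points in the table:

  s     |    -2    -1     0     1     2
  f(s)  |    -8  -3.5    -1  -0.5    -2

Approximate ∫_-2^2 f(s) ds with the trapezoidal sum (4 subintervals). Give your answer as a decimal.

-10

Δs = 1.
T_4 = (1/2)·[(-8) + 2·(-3.5) + 2·(-1) + 2·(-0.5) + (-2)] = -10.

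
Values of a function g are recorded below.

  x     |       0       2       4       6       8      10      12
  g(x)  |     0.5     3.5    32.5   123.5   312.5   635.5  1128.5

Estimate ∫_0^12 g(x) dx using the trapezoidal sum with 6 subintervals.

Δx = 2.
T_6 = (2/2)·[0.5 + 2·3.5 + 2·32.5 + 2·123.5 + 2·312.5 + 2·635.5 + 1128.5] = 3344.

3344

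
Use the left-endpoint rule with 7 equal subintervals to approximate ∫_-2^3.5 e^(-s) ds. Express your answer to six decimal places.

Δs = (3.5 − (-2))/7 = 11/14.
Left endpoints: -2, -17/14, -3/7, 5/14, 8/7, 27/14, 19/7.
f(-2) ≈ 7.389056, f(-17/14) ≈ 3.367888, f(-3/7) ≈ 1.535063, f(5/14) ≈ 0.699673, f(8/7) ≈ 0.318907, f(27/14) ≈ 0.145356, f(19/7) ≈ 0.066252.
Sum = Δs · [f(-2) + f(-17/14) + f(-3/7) + ...].
Sum ≈ 10.624581.

10.624581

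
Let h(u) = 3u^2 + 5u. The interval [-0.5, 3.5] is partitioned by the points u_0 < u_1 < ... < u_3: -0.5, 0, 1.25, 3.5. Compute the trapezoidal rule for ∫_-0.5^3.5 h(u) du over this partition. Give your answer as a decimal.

Subinterval widths: 0.5, 1.25, 2.25.
h(-0.5) = -1.75, h(0) = 0, h(1.25) = 10.9375, h(3.5) = 54.25.
On each subinterval the trapezoid contributes (Δu_i/2)·[h(u_{i-1}) + h(u_i)].
Sum = 79.734375.

79.734375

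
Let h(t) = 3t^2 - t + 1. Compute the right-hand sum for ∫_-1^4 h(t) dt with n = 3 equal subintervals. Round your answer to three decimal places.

102.778

Δt = (4 − (-1))/3 = 5/3.
Right endpoints: 2/3, 7/3, 4.
h(2/3) = 5/3, h(7/3) = 15, h(4) = 45.
Sum = Δt · [h(2/3) + h(7/3) + h(4)].
Sum ≈ 102.778.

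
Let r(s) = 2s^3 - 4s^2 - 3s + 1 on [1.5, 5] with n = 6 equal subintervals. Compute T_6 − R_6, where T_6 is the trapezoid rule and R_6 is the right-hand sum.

T_6 ≈ 120.25376.
R_6 ≈ 161.59751.
T_6 − R_6 = -41.34375.

-41.34375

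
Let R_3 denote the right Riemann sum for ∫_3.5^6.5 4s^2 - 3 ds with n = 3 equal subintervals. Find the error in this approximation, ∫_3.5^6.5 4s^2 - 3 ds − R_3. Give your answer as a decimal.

Exact integral: ∫_3.5^6.5 f(s) ds = 300.
R_3 = 362.
Error = 300 − 362 = -62.

-62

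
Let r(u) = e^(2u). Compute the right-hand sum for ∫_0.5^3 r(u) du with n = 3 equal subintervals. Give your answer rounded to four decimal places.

Δu = (3 − 0.5)/3 = 5/6.
Right endpoints: 4/3, 13/6, 3.
r(4/3) ≈ 14.3919, r(13/6) ≈ 76.1979, r(3) ≈ 403.4288.
Sum = Δu · [r(4/3) + r(13/6) + r(3)].
Sum ≈ 411.6821.

411.6821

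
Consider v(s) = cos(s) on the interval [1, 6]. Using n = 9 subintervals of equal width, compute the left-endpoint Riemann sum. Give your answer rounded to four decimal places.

Δs = (6 − 1)/9 = 5/9.
Left endpoints: 1, 14/9, 19/9, 8/3, 29/9, 34/9, 13/3, 44/9, 49/9.
v(1) ≈ 0.5403, v(14/9) ≈ 0.0152, v(19/9) ≈ -0.5144, v(8/3) ≈ -0.8893, v(29/9) ≈ -0.9968, v(34/9) ≈ -0.8044, v(13/3) ≈ -0.3700, v(44/9) ≈ 0.1756, v(49/9) ≈ 0.6684.
Sum = Δs · [v(1) + v(14/9) + v(19/9) + ...].
Sum ≈ -1.2085.

-1.2085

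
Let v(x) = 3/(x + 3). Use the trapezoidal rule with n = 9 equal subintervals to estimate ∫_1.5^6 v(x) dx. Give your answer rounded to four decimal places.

2.0818

Δx = (6 − 1.5)/9 = 0.5.
v(1.5) = 2/3, v(2) = 0.6, v(2.5) = 6/11, v(3) = 0.5, v(3.5) = 6/13, v(4) = 3/7, v(4.5) = 0.4, v(5) = 0.375, v(5.5) = 6/17, v(6) = 1/3.
T_9 = (Δx/2)·[v(x_0) + 2v(x_1) + ... + 2v(x_{8}) + v(x_9)].
Sum ≈ 2.0818.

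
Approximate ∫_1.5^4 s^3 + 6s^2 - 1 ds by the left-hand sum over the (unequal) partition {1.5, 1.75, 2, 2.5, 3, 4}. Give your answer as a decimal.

Subinterval widths: 0.25, 0.25, 0.5, 0.5, 1.
Left endpoints: 1.5, 1.75, 2, 2.5, 3.
f(1.5) = 15.875, f(1.75) = 22.734375, f(2) = 31, f(2.5) = 52.125, f(3) = 80.
Sum = Σ Δs_i · f(s_i).
Sum = 131.21484375.

131.21484375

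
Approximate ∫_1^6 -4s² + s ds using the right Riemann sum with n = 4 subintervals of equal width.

-358.75

Δs = (6 − 1)/4 = 1.25.
Right endpoints: 2.25, 3.5, 4.75, 6.
f(2.25) = -18, f(3.5) = -45.5, f(4.75) = -85.5, f(6) = -138.
Sum = Δs · [f(2.25) + f(3.5) + f(4.75) + f(6)].
Sum = -358.75.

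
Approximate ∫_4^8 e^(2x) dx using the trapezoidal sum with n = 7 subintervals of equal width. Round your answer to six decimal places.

4914793.559660

Δx = (8 − 4)/7 = 4/7.
f(4) ≈ 2980.957987, f(32/7) ≈ 9347.433970, f(36/7) ≈ 29310.886700, f(40/7) ≈ 91910.580158, f(44/7) ≈ 288205.363129, f(48/7) ≈ 903729.812105, f(52/7) ≈ 2833838.914095, f(8) ≈ 8886110.520508.
T_7 = (Δx/2)·[f(x_0) + 2f(x_1) + ... + 2f(x_{6}) + f(x_7)].
Sum ≈ 4914793.559660.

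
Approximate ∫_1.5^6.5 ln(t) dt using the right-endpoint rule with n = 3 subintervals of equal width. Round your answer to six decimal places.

7.666697

Δt = (6.5 − 1.5)/3 = 5/3.
Right endpoints: 19/6, 29/6, 6.5.
f(19/6) ≈ 1.152680, f(29/6) ≈ 1.575536, f(6.5) ≈ 1.871802.
Sum = Δt · [f(19/6) + f(29/6) + f(6.5)].
Sum ≈ 7.666697.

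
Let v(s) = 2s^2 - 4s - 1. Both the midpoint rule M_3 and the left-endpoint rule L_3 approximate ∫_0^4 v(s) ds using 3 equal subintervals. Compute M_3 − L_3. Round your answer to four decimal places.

M_3 ≈ 5.481481.
L_3 ≈ -1.629630.
M_3 − L_3 ≈ 7.1111.

7.1111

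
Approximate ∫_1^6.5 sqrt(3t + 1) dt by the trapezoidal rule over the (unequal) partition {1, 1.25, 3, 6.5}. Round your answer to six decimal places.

Subinterval widths: 0.25, 1.75, 3.5.
f(1) ≈ 2.000000, f(1.25) ≈ 2.179449, f(3) ≈ 3.162278, f(6.5) ≈ 4.527693.
On each subinterval the trapezoid contributes (Δt_i/2)·[f(t_{i-1}) + f(t_i)].
Sum ≈ 18.653890.

18.653890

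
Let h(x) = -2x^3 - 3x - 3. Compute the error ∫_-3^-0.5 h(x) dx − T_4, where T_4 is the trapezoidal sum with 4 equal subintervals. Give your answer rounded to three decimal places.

Exact integral: ∫_-3^-0.5 h(x) dx = 46.09375.
T_4 ≈ 47.80273.
Error ≈ 46.09375 − 47.80273 ≈ -1.709.

-1.709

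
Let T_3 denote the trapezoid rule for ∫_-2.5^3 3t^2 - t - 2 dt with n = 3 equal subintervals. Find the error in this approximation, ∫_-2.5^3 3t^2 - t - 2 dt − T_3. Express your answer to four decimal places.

-9.2431

Exact integral: ∫_-2.5^3 f(t) dt = 30.25.
T_3 ≈ 39.493056.
Error ≈ 30.25 − 39.493056 ≈ -9.2431.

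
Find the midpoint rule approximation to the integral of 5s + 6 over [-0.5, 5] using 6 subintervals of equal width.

Δs = (5 − (-0.5))/6 = 11/12.
Midpoints: -1/24, 0.875, 43/24, 65/24, 3.625, 109/24.
f(-1/24) = 139/24, f(0.875) = 10.375, f(43/24) = 359/24, f(65/24) = 469/24, f(3.625) = 24.125, f(109/24) = 689/24.
Sum = Δs · [f(-1/24) + f(0.875) + f(43/24) + ...].
Sum = 94.875.

94.875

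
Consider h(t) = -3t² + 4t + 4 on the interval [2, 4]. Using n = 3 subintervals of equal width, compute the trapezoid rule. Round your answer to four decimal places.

Δt = (4 − 2)/3 = 2/3.
h(2) = 0, h(8/3) = -20/3, h(10/3) = -16, h(4) = -28.
T_3 = (Δt/2)·[h(t_0) + 2h(t_1) + 2h(t_2) + h(t_3)].
Sum ≈ -24.4444.

-24.4444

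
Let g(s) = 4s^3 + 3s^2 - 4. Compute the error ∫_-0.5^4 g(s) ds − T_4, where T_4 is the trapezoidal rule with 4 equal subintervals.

-22.78125

Exact integral: ∫_-0.5^4 g(s) ds = 302.0625.
T_4 = 324.84375.
Error = 302.0625 − 324.84375 = -22.78125.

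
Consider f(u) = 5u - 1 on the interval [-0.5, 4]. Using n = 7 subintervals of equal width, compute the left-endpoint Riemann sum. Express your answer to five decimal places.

27.64286

Δu = (4 − (-0.5))/7 = 9/14.
Left endpoints: -0.5, 1/7, 11/14, 10/7, 29/14, 19/7, 47/14.
f(-0.5) = -3.5, f(1/7) = -2/7, f(11/14) = 41/14, f(10/7) = 43/7, f(29/14) = 131/14, f(19/7) = 88/7, f(47/14) = 221/14.
Sum = Δu · [f(-0.5) + f(1/7) + f(11/14) + ...].
Sum ≈ 27.64286.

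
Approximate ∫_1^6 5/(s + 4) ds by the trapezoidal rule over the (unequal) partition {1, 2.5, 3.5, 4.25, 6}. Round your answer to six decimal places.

Subinterval widths: 1.5, 1, 0.75, 1.75.
f(1) = 1, f(2.5) = 10/13, f(3.5) = 2/3, f(4.25) = 20/33, f(6) = 0.5.
On each subinterval the trapezoid contributes (Δs_i/2)·[f(s_{i-1}) + f(s_i)].
Sum ≈ 3.489948.

3.489948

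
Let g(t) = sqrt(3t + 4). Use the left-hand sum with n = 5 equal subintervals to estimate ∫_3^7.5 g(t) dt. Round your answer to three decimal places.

Δt = (7.5 − 3)/5 = 0.9.
Left endpoints: 3, 3.9, 4.8, 5.7, 6.6.
g(3) ≈ 3.606, g(3.9) ≈ 3.962, g(4.8) ≈ 4.290, g(5.7) ≈ 4.593, g(6.6) ≈ 4.879.
Sum = Δt · [g(3) + g(3.9) + g(4.8) + g(5.7) + g(6.6)].
Sum ≈ 19.196.

19.196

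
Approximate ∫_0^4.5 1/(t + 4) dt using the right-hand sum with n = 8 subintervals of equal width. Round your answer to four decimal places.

Δt = (4.5 − 0)/8 = 0.5625.
Right endpoints: 0.5625, 1.125, 1.6875, 2.25, 2.8125, 3.375, 3.9375, 4.5.
f(0.5625) = 16/73, f(1.125) = 8/41, f(1.6875) = 16/91, f(2.25) = 0.16, f(2.8125) = 16/109, f(3.375) = 8/59, f(3.9375) = 16/127, f(4.5) = 2/17.
Sum = Δt · [f(0.5625) + f(1.125) + f(1.6875) + ...].
Sum ≈ 0.7178.

0.7178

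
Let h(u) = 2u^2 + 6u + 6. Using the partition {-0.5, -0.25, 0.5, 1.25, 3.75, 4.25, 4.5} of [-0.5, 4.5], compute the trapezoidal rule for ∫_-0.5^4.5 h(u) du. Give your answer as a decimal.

156.375

Subinterval widths: 0.25, 0.75, 0.75, 2.5, 0.5, 0.25.
h(-0.5) = 3.5, h(-0.25) = 4.625, h(0.5) = 9.5, h(1.25) = 16.625, h(3.75) = 56.625, h(4.25) = 67.625, h(4.5) = 73.5.
On each subinterval the trapezoid contributes (Δu_i/2)·[h(u_{i-1}) + h(u_i)].
Sum = 156.375.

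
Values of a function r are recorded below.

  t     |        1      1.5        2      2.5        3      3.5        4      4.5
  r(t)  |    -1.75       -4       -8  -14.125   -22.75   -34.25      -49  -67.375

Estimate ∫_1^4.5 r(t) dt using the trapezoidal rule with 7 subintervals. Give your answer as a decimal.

-83.34375

Δt = 0.5.
T_7 = (0.5/2)·[(-1.75) + 2·(-4) + 2·(-8) + 2·(-14.125) + 2·(-22.75) + 2·(-34.25) + 2·(-49) + (-67.375)] = -83.34375.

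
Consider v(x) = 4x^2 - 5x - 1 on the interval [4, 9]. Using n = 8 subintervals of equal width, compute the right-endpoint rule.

793.90625

Δx = (9 − 4)/8 = 0.625.
Right endpoints: 4.625, 5.25, 5.875, 6.5, 7.125, 7.75, 8.375, 9.
v(4.625) = 61.4375, v(5.25) = 83, v(5.875) = 107.6875, v(6.5) = 135.5, v(7.125) = 166.4375, v(7.75) = 200.5, v(8.375) = 237.6875, v(9) = 278.
Sum = Δx · [v(4.625) + v(5.25) + v(5.875) + ...].
Sum = 793.90625.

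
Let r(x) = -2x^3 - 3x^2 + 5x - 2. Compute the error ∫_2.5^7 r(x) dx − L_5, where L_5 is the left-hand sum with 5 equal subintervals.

-323.08875

Exact integral: ∫_2.5^7 r(x) dx = -1410.46875.
L_5 = -1087.38.
Error = -1410.46875 − (-1087.38) = -323.08875.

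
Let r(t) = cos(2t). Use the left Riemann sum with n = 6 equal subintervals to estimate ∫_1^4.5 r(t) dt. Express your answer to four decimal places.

-0.0754

Δt = (4.5 − 1)/6 = 7/12.
Left endpoints: 1, 19/12, 13/6, 2.75, 10/3, 47/12.
r(1) ≈ -0.4161, r(19/12) ≈ -0.9997, r(13/6) ≈ -0.3700, r(2.75) ≈ 0.7087, r(10/3) ≈ 0.9274, r(47/12) ≈ 0.0206.
Sum = Δt · [r(1) + r(19/12) + r(13/6) + ...].
Sum ≈ -0.0754.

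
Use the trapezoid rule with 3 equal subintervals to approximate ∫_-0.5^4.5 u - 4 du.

Δu = (4.5 − (-0.5))/3 = 5/3.
f(-0.5) = -4.5, f(7/6) = -17/6, f(17/6) = -7/6, f(4.5) = 0.5.
T_3 = (Δu/2)·[f(u_0) + 2f(u_1) + 2f(u_2) + f(u_3)].
Sum = -10.

-10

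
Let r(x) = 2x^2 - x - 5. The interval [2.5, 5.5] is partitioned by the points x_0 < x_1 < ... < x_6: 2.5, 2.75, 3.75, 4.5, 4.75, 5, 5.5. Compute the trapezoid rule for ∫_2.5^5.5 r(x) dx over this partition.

74.03125

Subinterval widths: 0.25, 1, 0.75, 0.25, 0.25, 0.5.
r(2.5) = 5, r(2.75) = 7.375, r(3.75) = 19.375, r(4.5) = 31, r(4.75) = 35.375, r(5) = 40, r(5.5) = 50.
On each subinterval the trapezoid contributes (Δx_i/2)·[r(x_{i-1}) + r(x_i)].
Sum = 74.03125.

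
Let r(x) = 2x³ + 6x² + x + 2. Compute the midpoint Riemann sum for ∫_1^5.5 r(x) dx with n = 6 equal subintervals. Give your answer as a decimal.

Δx = (5.5 − 1)/6 = 0.75.
Midpoints: 1.375, 2.125, 2.875, 3.625, 4.375, 5.125.
r(1.375) = 19.91796875, r(2.125) = 50.41015625, r(2.875) = 101.99609375, r(3.625) = 179.73828125, r(4.375) = 288.69921875, r(5.125) = 433.94140625.
Sum = Δx · [r(1.375) + r(2.125) + r(2.875) + ...].
Sum = 806.02734375.

806.02734375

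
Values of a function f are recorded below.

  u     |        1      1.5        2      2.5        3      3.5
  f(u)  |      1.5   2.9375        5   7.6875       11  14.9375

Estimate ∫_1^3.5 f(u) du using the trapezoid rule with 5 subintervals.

Δu = 0.5.
T_5 = (0.5/2)·[1.5 + 2·2.9375 + 2·5 + 2·7.6875 + 2·11 + 14.9375] = 17.421875.

17.421875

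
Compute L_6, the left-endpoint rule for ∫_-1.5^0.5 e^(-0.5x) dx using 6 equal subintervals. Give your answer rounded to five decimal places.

2.90562

Δx = (0.5 − (-1.5))/6 = 1/3.
Left endpoints: -1.5, -7/6, -5/6, -0.5, -1/6, 1/6.
f(-1.5) ≈ 2.11700, f(-7/6) ≈ 1.79200, f(-5/6) ≈ 1.51690, f(-0.5) ≈ 1.28403, f(-1/6) ≈ 1.08690, f(1/6) ≈ 0.92004.
Sum = Δx · [f(-1.5) + f(-7/6) + f(-5/6) + ...].
Sum ≈ 2.90562.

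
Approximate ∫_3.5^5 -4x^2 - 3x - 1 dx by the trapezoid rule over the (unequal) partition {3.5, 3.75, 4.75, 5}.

-130.8125

Subinterval widths: 0.25, 1, 0.25.
f(3.5) = -60.5, f(3.75) = -68.5, f(4.75) = -105.5, f(5) = -116.
On each subinterval the trapezoid contributes (Δx_i/2)·[f(x_{i-1}) + f(x_i)].
Sum = -130.8125.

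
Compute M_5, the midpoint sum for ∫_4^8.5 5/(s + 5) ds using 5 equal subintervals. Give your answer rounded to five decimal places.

2.02617

Δs = (8.5 − 4)/5 = 0.9.
Midpoints: 4.45, 5.35, 6.25, 7.15, 8.05.
f(4.45) = 100/189, f(5.35) = 100/207, f(6.25) = 4/9, f(7.15) = 100/243, f(8.05) = 100/261.
Sum = Δs · [f(4.45) + f(5.35) + f(6.25) + f(7.15) + f(8.05)].
Sum ≈ 2.02617.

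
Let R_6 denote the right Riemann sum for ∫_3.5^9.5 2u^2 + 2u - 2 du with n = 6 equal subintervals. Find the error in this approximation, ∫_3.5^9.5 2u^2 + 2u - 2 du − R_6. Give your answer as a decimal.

-86

Exact integral: ∫_3.5^9.5 f(u) du = 609.
R_6 = 695.
Error = 609 − 695 = -86.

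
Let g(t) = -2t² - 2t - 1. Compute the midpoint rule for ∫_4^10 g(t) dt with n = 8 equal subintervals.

Δt = (10 − 4)/8 = 0.75.
Midpoints: 4.375, 5.125, 5.875, 6.625, 7.375, 8.125, 8.875, 9.625.
g(4.375) = -48.03125, g(5.125) = -63.78125, g(5.875) = -81.78125, g(6.625) = -102.03125, g(7.375) = -124.53125, g(8.125) = -149.28125, g(8.875) = -176.28125, g(9.625) = -205.53125.
Sum = Δt · [g(4.375) + g(5.125) + g(5.875) + ...].
Sum = -713.4375.

-713.4375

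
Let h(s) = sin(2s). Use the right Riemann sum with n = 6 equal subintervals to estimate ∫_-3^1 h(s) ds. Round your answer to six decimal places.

Δs = (1 − (-3))/6 = 2/3.
Right endpoints: -7/3, -5/3, -1, -1/3, 1/3, 1.
h(-7/3) ≈ 0.998955, h(-5/3) ≈ 0.190568, h(-1) ≈ -0.909297, h(-1/3) ≈ -0.618370, h(1/3) ≈ 0.618370, h(1) ≈ 0.909297.
Sum = Δs · [h(-7/3) + h(-5/3) + h(-1) + ...].
Sum ≈ 0.793015.

0.793015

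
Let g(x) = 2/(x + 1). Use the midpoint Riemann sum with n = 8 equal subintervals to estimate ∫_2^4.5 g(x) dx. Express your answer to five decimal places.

Δx = (4.5 − 2)/8 = 0.3125.
Midpoints: 2.15625, 2.46875, 2.78125, 3.09375, 3.40625, 3.71875, 4.03125, 4.34375.
g(2.15625) = 64/101, g(2.46875) = 64/111, g(2.78125) = 64/121, g(3.09375) = 64/131, g(3.40625) = 64/141, g(3.71875) = 64/151, g(4.03125) = 64/161, g(4.34375) = 64/171.
Sum = Δx · [g(2.15625) + g(2.46875) + g(2.78125) + ...].
Sum ≈ 1.21164.

1.21164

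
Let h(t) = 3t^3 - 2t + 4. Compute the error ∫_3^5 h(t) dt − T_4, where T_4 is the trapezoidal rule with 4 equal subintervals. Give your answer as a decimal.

-3

Exact integral: ∫_3^5 h(t) dt = 400.
T_4 = 403.
Error = 400 − 403 = -3.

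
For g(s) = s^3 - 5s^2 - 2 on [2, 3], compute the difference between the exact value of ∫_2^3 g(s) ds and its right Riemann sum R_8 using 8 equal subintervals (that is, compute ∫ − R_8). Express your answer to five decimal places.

0.36849

Exact integral: ∫_2^3 g(s) ds ≈ -17.4166667.
R_8 = -17.78515625.
Error ≈ -17.4166667 − (-17.78515625) ≈ 0.36849.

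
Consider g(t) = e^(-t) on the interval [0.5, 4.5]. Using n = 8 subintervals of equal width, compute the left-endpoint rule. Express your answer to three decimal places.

0.757

Δt = (4.5 − 0.5)/8 = 0.5.
Left endpoints: 0.5, 1, 1.5, 2, 2.5, 3, 3.5, 4.
g(0.5) ≈ 0.607, g(1) ≈ 0.368, g(1.5) ≈ 0.223, g(2) ≈ 0.135, g(2.5) ≈ 0.082, g(3) ≈ 0.050, g(3.5) ≈ 0.030, g(4) ≈ 0.018.
Sum = Δt · [g(0.5) + g(1) + g(1.5) + ...].
Sum ≈ 0.757.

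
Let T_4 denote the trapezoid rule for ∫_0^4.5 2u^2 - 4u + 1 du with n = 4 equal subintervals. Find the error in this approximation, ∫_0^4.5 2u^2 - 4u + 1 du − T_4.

-1.8984375

Exact integral: ∫_0^4.5 f(u) du = 24.75.
T_4 = 26.6484375.
Error = 24.75 − 26.6484375 = -1.8984375.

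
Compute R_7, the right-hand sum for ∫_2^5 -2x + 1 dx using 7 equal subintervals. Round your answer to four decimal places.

Δx = (5 − 2)/7 = 3/7.
Right endpoints: 17/7, 20/7, 23/7, 26/7, 29/7, 32/7, 5.
f(17/7) = -27/7, f(20/7) = -33/7, f(23/7) = -39/7, f(26/7) = -45/7, f(29/7) = -51/7, f(32/7) = -57/7, f(5) = -9.
Sum = Δx · [f(17/7) + f(20/7) + f(23/7) + ...].
Sum ≈ -19.2857.

-19.2857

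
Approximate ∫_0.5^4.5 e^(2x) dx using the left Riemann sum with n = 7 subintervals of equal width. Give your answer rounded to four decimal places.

2167.3214

Δx = (4.5 − 0.5)/7 = 4/7.
Left endpoints: 0.5, 15/14, 23/14, 31/14, 39/14, 47/14, 55/14.
f(0.5) ≈ 2.7183, f(15/14) ≈ 8.5238, f(23/14) ≈ 26.7281, f(31/14) ≈ 83.8116, f(39/14) ≈ 262.8093, f(47/14) ≈ 824.0949, f(55/14) ≈ 2584.1266.
Sum = Δx · [f(0.5) + f(15/14) + f(23/14) + ...].
Sum ≈ 2167.3214.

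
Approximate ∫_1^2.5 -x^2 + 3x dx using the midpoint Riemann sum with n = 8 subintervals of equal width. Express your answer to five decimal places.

Δx = (2.5 − 1)/8 = 0.1875.
Midpoints: 1.09375, 1.28125, 1.46875, 1.65625, 1.84375, 2.03125, 2.21875, 2.40625.
f(1.09375) = 2135/1024, f(1.28125) = 2255/1024, f(1.46875) = 2303/1024, f(1.65625) = 2279/1024, f(1.84375) = 2183/1024, f(2.03125) = 2015/1024, f(2.21875) = 1775/1024, f(2.40625) = 1463/1024.
Sum = Δx · [f(1.09375) + f(1.28125) + f(1.46875) + ...].
Sum ≈ 3.00439.

3.00439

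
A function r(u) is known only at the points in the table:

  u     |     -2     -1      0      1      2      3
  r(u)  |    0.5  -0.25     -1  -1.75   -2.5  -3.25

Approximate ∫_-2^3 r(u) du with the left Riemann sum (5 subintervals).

Δu = 1.
Sum = 1·[0.5 + (-0.25) + (-1) + (-1.75) + (-2.5)] = -5.

-5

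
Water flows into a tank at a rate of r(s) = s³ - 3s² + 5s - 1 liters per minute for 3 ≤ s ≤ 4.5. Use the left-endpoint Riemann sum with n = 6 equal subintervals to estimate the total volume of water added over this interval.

40.16015625

Δs = (4.5 − 3)/6 = 0.25.
Left endpoints: 3, 3.25, 3.5, 3.75, 4, 4.25.
r(3) = 14, r(3.25) = 17.890625, r(3.5) = 22.625, r(3.75) = 28.296875, r(4) = 35, r(4.25) = 42.828125.
Sum = Δs · [r(3) + r(3.25) + r(3.5) + ...].
Sum = 40.16015625.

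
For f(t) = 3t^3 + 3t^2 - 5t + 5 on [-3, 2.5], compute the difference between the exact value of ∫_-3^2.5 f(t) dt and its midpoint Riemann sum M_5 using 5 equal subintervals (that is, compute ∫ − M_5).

Exact integral: ∫_-3^2.5 f(t) dt = 45.546875.
M_5 = 45.1309375.
Error = 45.546875 − 45.1309375 = 0.4159375.

0.4159375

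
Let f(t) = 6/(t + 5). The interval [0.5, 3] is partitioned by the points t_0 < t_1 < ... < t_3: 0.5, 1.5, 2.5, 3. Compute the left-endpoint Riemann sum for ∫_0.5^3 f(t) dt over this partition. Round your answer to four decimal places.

2.4140

Subinterval widths: 1, 1, 0.5.
Left endpoints: 0.5, 1.5, 2.5.
f(0.5) = 12/11, f(1.5) = 12/13, f(2.5) = 0.8.
Sum = Σ Δt_i · f(t_i).
Sum ≈ 2.4140.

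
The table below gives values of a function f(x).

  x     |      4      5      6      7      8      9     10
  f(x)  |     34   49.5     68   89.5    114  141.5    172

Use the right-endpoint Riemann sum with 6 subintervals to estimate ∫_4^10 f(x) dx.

634.5

Δx = 1.
Sum = 1·[49.5 + 68 + 89.5 + 114 + 141.5 + 172] = 634.5.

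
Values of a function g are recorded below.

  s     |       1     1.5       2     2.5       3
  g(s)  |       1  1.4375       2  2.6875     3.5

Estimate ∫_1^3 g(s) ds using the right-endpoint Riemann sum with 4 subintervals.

Δs = 0.5.
Sum = 0.5·[1.4375 + 2 + 2.6875 + 3.5] = 4.8125.

4.8125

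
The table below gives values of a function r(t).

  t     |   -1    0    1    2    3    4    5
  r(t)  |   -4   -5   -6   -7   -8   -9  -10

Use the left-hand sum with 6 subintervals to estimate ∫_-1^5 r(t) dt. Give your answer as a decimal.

Δt = 1.
Sum = 1·[(-4) + (-5) + (-6) + (-7) + (-8) + (-9)] = -39.

-39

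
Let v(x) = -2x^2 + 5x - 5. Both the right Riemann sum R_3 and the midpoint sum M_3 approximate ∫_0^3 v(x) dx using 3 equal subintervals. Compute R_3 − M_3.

-3

R_3 = -13.
M_3 = -10.
R_3 − M_3 = -3.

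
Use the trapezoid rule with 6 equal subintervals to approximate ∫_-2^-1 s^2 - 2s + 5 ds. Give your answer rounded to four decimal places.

Δs = (-1 − (-2))/6 = 1/6.
f(-2) = 13, f(-11/6) = 433/36, f(-5/3) = 100/9, f(-1.5) = 10.25, f(-4/3) = 85/9, f(-7/6) = 313/36, f(-1) = 8.
T_6 = (Δs/2)·[f(s_0) + 2f(s_1) + ... + 2f(s_{5}) + f(s_6)].
Sum ≈ 10.3380.

10.3380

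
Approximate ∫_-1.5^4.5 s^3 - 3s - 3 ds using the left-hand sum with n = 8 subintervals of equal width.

Δs = (4.5 − (-1.5))/8 = 0.75.
Left endpoints: -1.5, -0.75, 0, 0.75, 1.5, 2.25, 3, 3.75.
f(-1.5) = -1.875, f(-0.75) = -1.171875, f(0) = -3, f(0.75) = -4.828125, f(1.5) = -4.125, f(2.25) = 1.640625, f(3) = 15, f(3.75) = 38.484375.
Sum = Δs · [f(-1.5) + f(-0.75) + f(0) + ...].
Sum = 30.09375.

30.09375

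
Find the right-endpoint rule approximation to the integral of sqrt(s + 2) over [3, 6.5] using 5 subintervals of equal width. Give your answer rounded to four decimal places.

9.3031

Δs = (6.5 − 3)/5 = 0.7.
Right endpoints: 3.7, 4.4, 5.1, 5.8, 6.5.
f(3.7) ≈ 2.3875, f(4.4) ≈ 2.5298, f(5.1) ≈ 2.6646, f(5.8) ≈ 2.7928, f(6.5) ≈ 2.9155.
Sum = Δs · [f(3.7) + f(4.4) + f(5.1) + f(5.8) + f(6.5)].
Sum ≈ 9.3031.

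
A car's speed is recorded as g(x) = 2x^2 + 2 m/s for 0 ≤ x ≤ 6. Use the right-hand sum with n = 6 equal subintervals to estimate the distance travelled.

194

Δx = (6 − 0)/6 = 1.
Right endpoints: 1, 2, 3, 4, 5, 6.
g(1) = 4, g(2) = 10, g(3) = 20, g(4) = 34, g(5) = 52, g(6) = 74.
Sum = Δx · [g(1) + g(2) + g(3) + ...].
Sum = 194.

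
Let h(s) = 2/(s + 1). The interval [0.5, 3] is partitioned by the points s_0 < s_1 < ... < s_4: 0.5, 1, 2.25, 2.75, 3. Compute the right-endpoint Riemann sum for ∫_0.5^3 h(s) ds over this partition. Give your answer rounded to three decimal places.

Subinterval widths: 0.5, 1.25, 0.5, 0.25.
Right endpoints: 1, 2.25, 2.75, 3.
h(1) = 1, h(2.25) = 8/13, h(2.75) = 8/15, h(3) = 0.5.
Sum = Σ Δs_i · h(s_i).
Sum ≈ 1.661.

1.661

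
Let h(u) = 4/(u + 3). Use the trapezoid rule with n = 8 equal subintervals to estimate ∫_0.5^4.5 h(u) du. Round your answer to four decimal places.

Δu = (4.5 − 0.5)/8 = 0.5.
h(0.5) = 8/7, h(1) = 1, h(1.5) = 8/9, h(2) = 0.8, h(2.5) = 8/11, h(3) = 2/3, h(3.5) = 8/13, h(4) = 4/7, h(4.5) = 8/15.
T_8 = (Δu/2)·[h(u_0) + 2h(u_1) + ... + 2h(u_{7}) + h(u_8)].
Sum ≈ 3.0539.

3.0539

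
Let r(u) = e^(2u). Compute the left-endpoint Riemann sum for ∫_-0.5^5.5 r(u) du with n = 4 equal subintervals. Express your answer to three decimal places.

4705.692

Δu = (5.5 − (-0.5))/4 = 1.5.
Left endpoints: -0.5, 1, 2.5, 4.
r(-0.5) ≈ 0.368, r(1) ≈ 7.389, r(2.5) ≈ 148.413, r(4) ≈ 2980.958.
Sum = Δu · [r(-0.5) + r(1) + r(2.5) + r(4)].
Sum ≈ 4705.692.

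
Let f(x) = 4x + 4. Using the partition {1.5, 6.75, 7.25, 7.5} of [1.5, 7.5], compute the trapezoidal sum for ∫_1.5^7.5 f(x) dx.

Subinterval widths: 5.25, 0.5, 0.25.
f(1.5) = 10, f(6.75) = 31, f(7.25) = 33, f(7.5) = 34.
On each subinterval the trapezoid contributes (Δx_i/2)·[f(x_{i-1}) + f(x_i)].
Sum = 132.

132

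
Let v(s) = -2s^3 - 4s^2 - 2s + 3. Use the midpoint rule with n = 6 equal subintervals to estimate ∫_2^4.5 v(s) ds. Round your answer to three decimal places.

-315.765

Δs = (4.5 − 2)/6 = 5/12.
Midpoints: 53/24, 2.625, 73/24, 83/24, 3.875, 103/24.
v(53/24) = -293501/6912, v(2.625) = -65.98828125, v(73/24) = -666121/6912, v(83/24) = -929531/6912, v(3.875) = -181.18359375, v(103/24) = -1640551/6912.
Sum = Δs · [v(53/24) + v(2.625) + v(73/24) + ...].
Sum ≈ -315.765.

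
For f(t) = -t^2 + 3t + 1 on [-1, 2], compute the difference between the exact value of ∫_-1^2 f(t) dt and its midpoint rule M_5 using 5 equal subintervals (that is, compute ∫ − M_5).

-0.09

Exact integral: ∫_-1^2 f(t) dt = 4.5.
M_5 = 4.59.
Error = 4.5 − 4.59 = -0.09.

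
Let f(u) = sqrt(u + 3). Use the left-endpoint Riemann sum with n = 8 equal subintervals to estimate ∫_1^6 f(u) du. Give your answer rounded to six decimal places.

12.351456

Δu = (6 − 1)/8 = 0.625.
Left endpoints: 1, 1.625, 2.25, 2.875, 3.5, 4.125, 4.75, 5.375.
f(1) ≈ 2.000000, f(1.625) ≈ 2.150581, f(2.25) ≈ 2.291288, f(2.875) ≈ 2.423840, f(3.5) ≈ 2.549510, f(4.125) ≈ 2.669270, f(4.75) ≈ 2.783882, f(5.375) ≈ 2.893959.
Sum = Δu · [f(1) + f(1.625) + f(2.25) + ...].
Sum ≈ 12.351456.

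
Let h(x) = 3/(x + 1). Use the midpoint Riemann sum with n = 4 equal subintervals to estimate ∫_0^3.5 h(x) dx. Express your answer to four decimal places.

4.4309

Δx = (3.5 − 0)/4 = 0.875.
Midpoints: 0.4375, 1.3125, 2.1875, 3.0625.
h(0.4375) = 48/23, h(1.3125) = 48/37, h(2.1875) = 16/17, h(3.0625) = 48/65.
Sum = Δx · [h(0.4375) + h(1.3125) + h(2.1875) + h(3.0625)].
Sum ≈ 4.4309.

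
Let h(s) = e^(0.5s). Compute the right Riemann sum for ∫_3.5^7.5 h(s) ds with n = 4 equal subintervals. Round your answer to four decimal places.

Δs = (7.5 − 3.5)/4 = 1.
Right endpoints: 4.5, 5.5, 6.5, 7.5.
h(4.5) ≈ 9.4877, h(5.5) ≈ 15.6426, h(6.5) ≈ 25.7903, h(7.5) ≈ 42.5211.
Sum = Δs · [h(4.5) + h(5.5) + h(6.5) + h(7.5)].
Sum ≈ 93.4418.

93.4418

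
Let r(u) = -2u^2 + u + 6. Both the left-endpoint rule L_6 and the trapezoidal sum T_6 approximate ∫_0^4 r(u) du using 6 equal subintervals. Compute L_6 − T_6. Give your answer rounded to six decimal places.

9.333333

L_6 ≈ -1.92592593.
T_6 ≈ -11.25925926.
L_6 − T_6 ≈ 9.333333.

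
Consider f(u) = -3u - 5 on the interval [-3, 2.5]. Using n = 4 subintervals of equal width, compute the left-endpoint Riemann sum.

Δu = (2.5 − (-3))/4 = 1.375.
Left endpoints: -3, -1.625, -0.25, 1.125.
f(-3) = 4, f(-1.625) = -0.125, f(-0.25) = -4.25, f(1.125) = -8.375.
Sum = Δu · [f(-3) + f(-1.625) + f(-0.25) + f(1.125)].
Sum = -12.03125.

-12.03125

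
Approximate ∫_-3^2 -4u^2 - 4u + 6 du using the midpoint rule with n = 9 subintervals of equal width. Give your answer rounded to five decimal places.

Δu = (2 − (-3))/9 = 5/9.
Midpoints: -49/18, -13/6, -29/18, -19/18, -0.5, 1/18, 11/18, 7/6, 31/18.
f(-49/18) = -1033/81, f(-13/6) = -37/9, f(-29/18) = 167/81, f(-19/18) = 467/81, f(-0.5) = 7, f(1/18) = 467/81, f(11/18) = 167/81, f(7/6) = -37/9, f(31/18) = -1033/81.
Sum = Δu · [f(-49/18) + f(-13/6) + f(-29/18) + ...].
Sum ≈ -6.15226.

-6.15226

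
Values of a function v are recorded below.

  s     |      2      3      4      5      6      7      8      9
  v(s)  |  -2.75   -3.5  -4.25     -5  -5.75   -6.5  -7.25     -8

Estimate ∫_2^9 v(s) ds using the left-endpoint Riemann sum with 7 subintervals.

-35

Δs = 1.
Sum = 1·[(-2.75) + (-3.5) + (-4.25) + (-5) + (-5.75) + (-6.5) + (-7.25)] = -35.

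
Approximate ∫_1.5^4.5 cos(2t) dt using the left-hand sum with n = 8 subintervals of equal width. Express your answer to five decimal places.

0.11430

Δt = (4.5 − 1.5)/8 = 0.375.
Left endpoints: 1.5, 1.875, 2.25, 2.625, 3, 3.375, 3.75, 4.125.
f(1.5) ≈ -0.98999, f(1.875) ≈ -0.82056, f(2.25) ≈ -0.21080, f(2.625) ≈ 0.51209, f(3) ≈ 0.96017, f(3.375) ≈ 0.89301, f(3.75) ≈ 0.34664, f(4.125) ≈ -0.38575.
Sum = Δt · [f(1.5) + f(1.875) + f(2.25) + ...].
Sum ≈ 0.11430.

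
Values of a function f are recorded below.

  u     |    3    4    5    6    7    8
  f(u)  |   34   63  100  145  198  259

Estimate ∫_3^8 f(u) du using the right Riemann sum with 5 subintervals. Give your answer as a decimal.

Δu = 1.
Sum = 1·[63 + 100 + 145 + 198 + 259] = 765.

765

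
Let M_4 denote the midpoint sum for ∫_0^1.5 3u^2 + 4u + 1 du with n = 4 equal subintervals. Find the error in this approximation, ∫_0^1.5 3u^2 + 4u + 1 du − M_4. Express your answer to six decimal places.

Exact integral: ∫_0^1.5 f(u) du = 9.375.
M_4 ≈ 9.32226562.
Error ≈ 9.375 − 9.32226562 ≈ 0.052734.

0.052734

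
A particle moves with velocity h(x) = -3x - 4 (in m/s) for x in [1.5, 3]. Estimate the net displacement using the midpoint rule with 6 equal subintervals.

-16.125

Δx = (3 − 1.5)/6 = 0.25.
Midpoints: 1.625, 1.875, 2.125, 2.375, 2.625, 2.875.
h(1.625) = -8.875, h(1.875) = -9.625, h(2.125) = -10.375, h(2.375) = -11.125, h(2.625) = -11.875, h(2.875) = -12.625.
Sum = Δx · [h(1.625) + h(1.875) + h(2.125) + ...].
Sum = -16.125.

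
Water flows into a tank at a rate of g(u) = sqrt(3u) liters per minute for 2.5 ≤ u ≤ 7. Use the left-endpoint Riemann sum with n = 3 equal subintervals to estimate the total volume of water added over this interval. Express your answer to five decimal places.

Δu = (7 − 2.5)/3 = 1.5.
Left endpoints: 2.5, 4, 5.5.
g(2.5) ≈ 2.73861, g(4) ≈ 3.46410, g(5.5) ≈ 4.06202.
Sum = Δu · [g(2.5) + g(4) + g(5.5)].
Sum ≈ 15.39710.

15.39710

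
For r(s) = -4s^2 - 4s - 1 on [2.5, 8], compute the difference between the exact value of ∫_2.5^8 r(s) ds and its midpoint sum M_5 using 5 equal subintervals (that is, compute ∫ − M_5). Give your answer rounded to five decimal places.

Exact integral: ∫_2.5^8 r(s) ds ≈ -782.8333333.
M_5 = -780.615.
Error ≈ -782.8333333 − (-780.615) ≈ -2.21833.

-2.21833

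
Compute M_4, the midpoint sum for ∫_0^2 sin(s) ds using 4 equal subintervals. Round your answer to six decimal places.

1.431007

Δs = (2 − 0)/4 = 0.5.
Midpoints: 0.25, 0.75, 1.25, 1.75.
f(0.25) ≈ 0.247404, f(0.75) ≈ 0.681639, f(1.25) ≈ 0.948985, f(1.75) ≈ 0.983986.
Sum = Δs · [f(0.25) + f(0.75) + f(1.25) + f(1.75)].
Sum ≈ 1.431007.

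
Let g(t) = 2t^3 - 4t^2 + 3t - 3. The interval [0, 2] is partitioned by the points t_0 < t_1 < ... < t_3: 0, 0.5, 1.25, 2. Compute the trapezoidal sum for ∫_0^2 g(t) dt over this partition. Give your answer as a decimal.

-2.2265625

Subinterval widths: 0.5, 0.75, 0.75.
g(0) = -3, g(0.5) = -2.25, g(1.25) = -1.59375, g(2) = 3.
On each subinterval the trapezoid contributes (Δt_i/2)·[g(t_{i-1}) + g(t_i)].
Sum = -2.2265625.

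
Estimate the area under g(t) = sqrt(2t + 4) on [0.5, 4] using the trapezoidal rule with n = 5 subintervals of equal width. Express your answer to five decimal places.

Δt = (4 − 0.5)/5 = 0.7.
g(0.5) ≈ 2.23607, g(1.2) ≈ 2.52982, g(1.9) ≈ 2.79285, g(2.6) ≈ 3.03315, g(3.3) ≈ 3.25576, g(4) ≈ 3.46410.
T_5 = (Δt/2)·[g(t_0) + 2g(t_1) + ... + 2g(t_{4}) + g(t_5)].
Sum ≈ 10.12317.

10.12317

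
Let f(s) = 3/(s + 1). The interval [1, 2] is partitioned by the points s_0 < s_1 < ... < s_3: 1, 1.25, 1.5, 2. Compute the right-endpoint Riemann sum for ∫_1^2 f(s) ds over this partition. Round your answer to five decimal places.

1.13333

Subinterval widths: 0.25, 0.25, 0.5.
Right endpoints: 1.25, 1.5, 2.
f(1.25) = 4/3, f(1.5) = 1.2, f(2) = 1.
Sum = Σ Δs_i · f(s_i).
Sum ≈ 1.13333.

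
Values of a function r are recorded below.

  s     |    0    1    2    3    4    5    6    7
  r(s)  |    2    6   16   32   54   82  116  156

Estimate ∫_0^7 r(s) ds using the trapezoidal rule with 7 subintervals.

Δs = 1.
T_7 = (1/2)·[2 + 2·6 + 2·16 + 2·32 + 2·54 + 2·82 + 2·116 + 156] = 385.

385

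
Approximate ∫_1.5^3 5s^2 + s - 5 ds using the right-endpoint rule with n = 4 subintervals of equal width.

42.03515625

Δs = (3 − 1.5)/4 = 0.375.
Right endpoints: 1.875, 2.25, 2.625, 3.
f(1.875) = 14.453125, f(2.25) = 22.5625, f(2.625) = 32.078125, f(3) = 43.
Sum = Δs · [f(1.875) + f(2.25) + f(2.625) + f(3)].
Sum = 42.03515625.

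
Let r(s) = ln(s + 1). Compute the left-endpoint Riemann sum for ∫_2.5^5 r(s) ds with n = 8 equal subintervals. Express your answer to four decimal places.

Δs = (5 − 2.5)/8 = 0.3125.
Left endpoints: 2.5, 2.8125, 3.125, 3.4375, 3.75, 4.0625, 4.375, 4.6875.
r(2.5) ≈ 1.2528, r(2.8125) ≈ 1.3383, r(3.125) ≈ 1.4171, r(3.4375) ≈ 1.4901, r(3.75) ≈ 1.5581, r(4.0625) ≈ 1.6219, r(4.375) ≈ 1.6818, r(4.6875) ≈ 1.7383.
Sum = Δs · [r(2.5) + r(2.8125) + r(3.125) + ...].
Sum ≈ 3.7807.

3.7807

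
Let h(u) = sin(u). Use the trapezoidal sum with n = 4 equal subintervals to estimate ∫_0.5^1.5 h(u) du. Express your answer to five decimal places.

0.80264

Δu = (1.5 − 0.5)/4 = 0.25.
h(0.5) ≈ 0.47943, h(0.75) ≈ 0.68164, h(1) ≈ 0.84147, h(1.25) ≈ 0.94898, h(1.5) ≈ 0.99749.
T_4 = (Δu/2)·[h(u_0) + 2h(u_1) + 2h(u_2) + 2h(u_3) + h(u_4)].
Sum ≈ 0.80264.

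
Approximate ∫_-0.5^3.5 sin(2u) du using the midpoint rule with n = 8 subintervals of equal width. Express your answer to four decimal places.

Δu = (3.5 − (-0.5))/8 = 0.5.
Midpoints: -0.25, 0.25, 0.75, 1.25, 1.75, 2.25, 2.75, 3.25.
f(-0.25) ≈ -0.4794, f(0.25) ≈ 0.4794, f(0.75) ≈ 0.9975, f(1.25) ≈ 0.5985, f(1.75) ≈ -0.3508, f(2.25) ≈ -0.9775, f(2.75) ≈ -0.7055, f(3.25) ≈ 0.2151.
Sum = Δu · [f(-0.25) + f(0.25) + f(0.75) + ...].
Sum ≈ -0.1114.

-0.1114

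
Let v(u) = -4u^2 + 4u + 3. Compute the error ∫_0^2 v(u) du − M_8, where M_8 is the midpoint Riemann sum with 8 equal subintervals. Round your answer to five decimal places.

Exact integral: ∫_0^2 v(u) du ≈ 3.3333333.
M_8 = 3.375.
Error ≈ 3.3333333 − 3.375 ≈ -0.04167.

-0.04167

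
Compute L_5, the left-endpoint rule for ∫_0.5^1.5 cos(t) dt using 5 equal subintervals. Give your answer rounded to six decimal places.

Δt = (1.5 − 0.5)/5 = 0.2.
Left endpoints: 0.5, 0.7, 0.9, 1.1, 1.3.
f(0.5) ≈ 0.877583, f(0.7) ≈ 0.764842, f(0.9) ≈ 0.621610, f(1.1) ≈ 0.453596, f(1.3) ≈ 0.267499.
Sum = Δt · [f(0.5) + f(0.7) + f(0.9) + f(1.1) + f(1.3)].
Sum ≈ 0.597026.

0.597026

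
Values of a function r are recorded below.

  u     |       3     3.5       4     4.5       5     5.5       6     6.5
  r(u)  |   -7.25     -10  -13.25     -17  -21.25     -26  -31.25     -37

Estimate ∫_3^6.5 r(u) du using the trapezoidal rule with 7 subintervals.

Δu = 0.5.
T_7 = (0.5/2)·[(-7.25) + 2·(-10) + 2·(-13.25) + 2·(-17) + 2·(-21.25) + 2·(-26) + 2·(-31.25) + (-37)] = -70.4375.

-70.4375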